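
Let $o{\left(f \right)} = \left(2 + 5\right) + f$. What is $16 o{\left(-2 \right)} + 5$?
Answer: $85$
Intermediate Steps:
$o{\left(f \right)} = 7 + f$
$16 o{\left(-2 \right)} + 5 = 16 \left(7 - 2\right) + 5 = 16 \cdot 5 + 5 = 80 + 5 = 85$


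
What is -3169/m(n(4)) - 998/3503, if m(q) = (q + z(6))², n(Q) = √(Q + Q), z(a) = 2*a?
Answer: -213226509/8098936 + 9507*√2/1156 ≈ -14.697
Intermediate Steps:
n(Q) = √2*√Q (n(Q) = √(2*Q) = √2*√Q)
m(q) = (12 + q)² (m(q) = (q + 2*6)² = (q + 12)² = (12 + q)²)
-3169/m(n(4)) - 998/3503 = -3169/(12 + √2*√4)² - 998/3503 = -3169/(12 + √2*2)² - 998*1/3503 = -3169/(12 + 2*√2)² - 998/3503 = -998/3503 - 3169/(12 + 2*√2)²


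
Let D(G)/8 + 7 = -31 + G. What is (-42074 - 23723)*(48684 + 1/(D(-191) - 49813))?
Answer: -165432421922663/51645 ≈ -3.2033e+9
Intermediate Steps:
D(G) = -304 + 8*G (D(G) = -56 + 8*(-31 + G) = -56 + (-248 + 8*G) = -304 + 8*G)
(-42074 - 23723)*(48684 + 1/(D(-191) - 49813)) = (-42074 - 23723)*(48684 + 1/((-304 + 8*(-191)) - 49813)) = -65797*(48684 + 1/((-304 - 1528) - 49813)) = -65797*(48684 + 1/(-1832 - 49813)) = -65797*(48684 + 1/(-51645)) = -65797*(48684 - 1/51645) = -65797*2514285179/51645 = -165432421922663/51645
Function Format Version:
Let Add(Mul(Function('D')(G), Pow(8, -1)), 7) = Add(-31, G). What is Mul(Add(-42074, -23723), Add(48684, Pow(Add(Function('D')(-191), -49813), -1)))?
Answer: Rational(-165432421922663, 51645) ≈ -3.2033e+9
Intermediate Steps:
Function('D')(G) = Add(-304, Mul(8, G)) (Function('D')(G) = Add(-56, Mul(8, Add(-31, G))) = Add(-56, Add(-248, Mul(8, G))) = Add(-304, Mul(8, G)))
Mul(Add(-42074, -23723), Add(48684, Pow(Add(Function('D')(-191), -49813), -1))) = Mul(Add(-42074, -23723), Add(48684, Pow(Add(Add(-304, Mul(8, -191)), -49813), -1))) = Mul(-65797, Add(48684, Pow(Add(Add(-304, -1528), -49813), -1))) = Mul(-65797, Add(48684, Pow(Add(-1832, -49813), -1))) = Mul(-65797, Add(48684, Pow(-51645, -1))) = Mul(-65797, Add(48684, Rational(-1, 51645))) = Mul(-65797, Rational(2514285179, 51645)) = Rational(-165432421922663, 51645)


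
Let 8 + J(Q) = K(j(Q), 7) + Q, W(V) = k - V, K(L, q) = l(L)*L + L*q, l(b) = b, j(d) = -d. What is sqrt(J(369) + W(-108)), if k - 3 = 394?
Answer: 2*sqrt(33611) ≈ 366.67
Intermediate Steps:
k = 397 (k = 3 + 394 = 397)
K(L, q) = L**2 + L*q (K(L, q) = L*L + L*q = L**2 + L*q)
W(V) = 397 - V
J(Q) = -8 + Q - Q*(7 - Q) (J(Q) = -8 + ((-Q)*(-Q + 7) + Q) = -8 + ((-Q)*(7 - Q) + Q) = -8 + (-Q*(7 - Q) + Q) = -8 + (Q - Q*(7 - Q)) = -8 + Q - Q*(7 - Q))
sqrt(J(369) + W(-108)) = sqrt((-8 + 369 + 369*(-7 + 369)) + (397 - 1*(-108))) = sqrt((-8 + 369 + 369*362) + (397 + 108)) = sqrt((-8 + 369 + 133578) + 505) = sqrt(133939 + 505) = sqrt(134444) = 2*sqrt(33611)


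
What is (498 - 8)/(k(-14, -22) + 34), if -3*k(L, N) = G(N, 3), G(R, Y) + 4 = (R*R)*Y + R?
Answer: -735/662 ≈ -1.1103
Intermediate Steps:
G(R, Y) = -4 + R + Y*R² (G(R, Y) = -4 + ((R*R)*Y + R) = -4 + (R²*Y + R) = -4 + (Y*R² + R) = -4 + (R + Y*R²) = -4 + R + Y*R²)
k(L, N) = 4/3 - N² - N/3 (k(L, N) = -(-4 + N + 3*N²)/3 = 4/3 - N² - N/3)
(498 - 8)/(k(-14, -22) + 34) = (498 - 8)/((4/3 - 1*(-22)² - ⅓*(-22)) + 34) = 490/((4/3 - 1*484 + 22/3) + 34) = 490/((4/3 - 484 + 22/3) + 34) = 490/(-1426/3 + 34) = 490/(-1324/3) = 490*(-3/1324) = -735/662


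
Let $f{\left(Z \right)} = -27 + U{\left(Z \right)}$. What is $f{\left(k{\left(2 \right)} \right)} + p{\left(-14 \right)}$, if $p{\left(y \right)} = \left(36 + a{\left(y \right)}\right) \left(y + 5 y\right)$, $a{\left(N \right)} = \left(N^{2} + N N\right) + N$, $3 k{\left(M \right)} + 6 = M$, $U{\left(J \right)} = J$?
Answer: $- \frac{104413}{3} \approx -34804.0$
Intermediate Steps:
$k{\left(M \right)} = -2 + \frac{M}{3}$
$a{\left(N \right)} = N + 2 N^{2}$ ($a{\left(N \right)} = \left(N^{2} + N^{2}\right) + N = 2 N^{2} + N = N + 2 N^{2}$)
$p{\left(y \right)} = 6 y \left(36 + y \left(1 + 2 y\right)\right)$ ($p{\left(y \right)} = \left(36 + y \left(1 + 2 y\right)\right) \left(y + 5 y\right) = \left(36 + y \left(1 + 2 y\right)\right) 6 y = 6 y \left(36 + y \left(1 + 2 y\right)\right)$)
$f{\left(Z \right)} = -27 + Z$
$f{\left(k{\left(2 \right)} \right)} + p{\left(-14 \right)} = \left(-27 + \left(-2 + \frac{1}{3} \cdot 2\right)\right) + 6 \left(-14\right) \left(36 - 14 \left(1 + 2 \left(-14\right)\right)\right) = \left(-27 + \left(-2 + \frac{2}{3}\right)\right) + 6 \left(-14\right) \left(36 - 14 \left(1 - 28\right)\right) = \left(-27 - \frac{4}{3}\right) + 6 \left(-14\right) \left(36 - -378\right) = - \frac{85}{3} + 6 \left(-14\right) \left(36 + 378\right) = - \frac{85}{3} + 6 \left(-14\right) 414 = - \frac{85}{3} - 34776 = - \frac{104413}{3}$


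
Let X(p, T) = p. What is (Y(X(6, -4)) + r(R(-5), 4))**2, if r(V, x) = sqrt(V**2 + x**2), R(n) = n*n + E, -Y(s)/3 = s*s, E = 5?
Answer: 12580 - 432*sqrt(229) ≈ 6042.7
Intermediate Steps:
Y(s) = -3*s**2 (Y(s) = -3*s*s = -3*s**2)
R(n) = 5 + n**2 (R(n) = n*n + 5 = n**2 + 5 = 5 + n**2)
(Y(X(6, -4)) + r(R(-5), 4))**2 = (-3*6**2 + sqrt((5 + (-5)**2)**2 + 4**2))**2 = (-3*36 + sqrt((5 + 25)**2 + 16))**2 = (-108 + sqrt(30**2 + 16))**2 = (-108 + sqrt(900 + 16))**2 = (-108 + sqrt(916))**2 = (-108 + 2*sqrt(229))**2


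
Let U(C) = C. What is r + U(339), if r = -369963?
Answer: -369624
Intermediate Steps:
r + U(339) = -369963 + 339 = -369624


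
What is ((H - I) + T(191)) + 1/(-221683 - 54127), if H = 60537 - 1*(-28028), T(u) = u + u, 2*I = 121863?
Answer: 3863477527/137905 ≈ 28016.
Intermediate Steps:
I = 121863/2 (I = (1/2)*121863 = 121863/2 ≈ 60932.)
T(u) = 2*u
H = 88565 (H = 60537 + 28028 = 88565)
((H - I) + T(191)) + 1/(-221683 - 54127) = ((88565 - 1*121863/2) + 2*191) + 1/(-221683 - 54127) = ((88565 - 121863/2) + 382) + 1/(-275810) = (55267/2 + 382) - 1/275810 = 56031/2 - 1/275810 = 3863477527/137905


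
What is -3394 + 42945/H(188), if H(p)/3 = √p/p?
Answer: -3394 + 28630*√47 ≈ 1.9288e+5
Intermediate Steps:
H(p) = 3/√p (H(p) = 3*(√p/p) = 3/√p)
-3394 + 42945/H(188) = -3394 + 42945/((3/√188)) = -3394 + 42945/((3*(√47/94))) = -3394 + 42945/((3*√47/94)) = -3394 + 42945*(2*√47/3) = -3394 + 28630*√47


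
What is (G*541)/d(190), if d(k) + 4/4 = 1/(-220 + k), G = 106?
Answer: -1720380/31 ≈ -55496.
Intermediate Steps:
d(k) = -1 + 1/(-220 + k)
(G*541)/d(190) = (106*541)/(((221 - 1*190)/(-220 + 190))) = 57346/(((221 - 190)/(-30))) = 57346/((-1/30*31)) = 57346/(-31/30) = 57346*(-30/31) = -1720380/31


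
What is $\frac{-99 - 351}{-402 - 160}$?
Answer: $\frac{225}{281} \approx 0.80071$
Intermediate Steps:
$\frac{-99 - 351}{-402 - 160} = - \frac{450}{-562} = \left(-450\right) \left(- \frac{1}{562}\right) = \frac{225}{281}$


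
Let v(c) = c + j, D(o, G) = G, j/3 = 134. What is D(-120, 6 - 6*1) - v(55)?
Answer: -457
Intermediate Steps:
j = 402 (j = 3*134 = 402)
v(c) = 402 + c (v(c) = c + 402 = 402 + c)
D(-120, 6 - 6*1) - v(55) = (6 - 6*1) - (402 + 55) = (6 - 6) - 1*457 = 0 - 457 = -457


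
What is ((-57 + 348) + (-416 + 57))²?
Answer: 4624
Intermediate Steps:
((-57 + 348) + (-416 + 57))² = (291 - 359)² = (-68)² = 4624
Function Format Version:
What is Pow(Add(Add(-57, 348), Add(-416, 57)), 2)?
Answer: 4624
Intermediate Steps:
Pow(Add(Add(-57, 348), Add(-416, 57)), 2) = Pow(Add(291, -359), 2) = Pow(-68, 2) = 4624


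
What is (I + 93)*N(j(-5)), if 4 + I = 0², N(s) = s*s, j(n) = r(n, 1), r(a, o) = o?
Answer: 89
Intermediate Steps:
j(n) = 1
N(s) = s²
I = -4 (I = -4 + 0² = -4 + 0 = -4)
(I + 93)*N(j(-5)) = (-4 + 93)*1² = 89*1 = 89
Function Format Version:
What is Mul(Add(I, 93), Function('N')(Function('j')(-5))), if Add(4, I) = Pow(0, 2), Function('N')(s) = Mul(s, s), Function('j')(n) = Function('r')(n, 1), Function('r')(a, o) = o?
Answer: 89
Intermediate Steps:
Function('j')(n) = 1
Function('N')(s) = Pow(s, 2)
I = -4 (I = Add(-4, Pow(0, 2)) = Add(-4, 0) = -4)
Mul(Add(I, 93), Function('N')(Function('j')(-5))) = Mul(Add(-4, 93), Pow(1, 2)) = Mul(89, 1) = 89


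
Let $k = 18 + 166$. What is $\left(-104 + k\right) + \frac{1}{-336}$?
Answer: $\frac{26879}{336} \approx 79.997$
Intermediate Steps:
$k = 184$
$\left(-104 + k\right) + \frac{1}{-336} = \left(-104 + 184\right) + \frac{1}{-336} = 80 - \frac{1}{336} = \frac{26879}{336}$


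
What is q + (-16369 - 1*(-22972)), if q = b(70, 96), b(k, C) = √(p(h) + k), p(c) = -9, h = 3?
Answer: 6603 + √61 ≈ 6610.8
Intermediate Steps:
b(k, C) = √(-9 + k)
q = √61 (q = √(-9 + 70) = √61 ≈ 7.8102)
q + (-16369 - 1*(-22972)) = √61 + (-16369 - 1*(-22972)) = √61 + (-16369 + 22972) = √61 + 6603 = 6603 + √61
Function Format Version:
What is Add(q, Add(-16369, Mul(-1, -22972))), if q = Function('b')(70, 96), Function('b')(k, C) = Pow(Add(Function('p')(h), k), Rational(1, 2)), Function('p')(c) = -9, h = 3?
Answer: Add(6603, Pow(61, Rational(1, 2))) ≈ 6610.8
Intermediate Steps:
Function('b')(k, C) = Pow(Add(-9, k), Rational(1, 2))
q = Pow(61, Rational(1, 2)) (q = Pow(Add(-9, 70), Rational(1, 2)) = Pow(61, Rational(1, 2)) ≈ 7.8102)
Add(q, Add(-16369, Mul(-1, -22972))) = Add(Pow(61, Rational(1, 2)), Add(-16369, Mul(-1, -22972))) = Add(Pow(61, Rational(1, 2)), Add(-16369, 22972)) = Add(Pow(61, Rational(1, 2)), 6603) = Add(6603, Pow(61, Rational(1, 2)))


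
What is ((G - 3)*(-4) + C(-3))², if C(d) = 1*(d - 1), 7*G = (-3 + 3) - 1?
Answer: 3600/49 ≈ 73.469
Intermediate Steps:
G = -⅐ (G = ((-3 + 3) - 1)/7 = (0 - 1)/7 = (⅐)*(-1) = -⅐ ≈ -0.14286)
C(d) = -1 + d (C(d) = 1*(-1 + d) = -1 + d)
((G - 3)*(-4) + C(-3))² = ((-⅐ - 3)*(-4) + (-1 - 3))² = (-22/7*(-4) - 4)² = (88/7 - 4)² = (60/7)² = 3600/49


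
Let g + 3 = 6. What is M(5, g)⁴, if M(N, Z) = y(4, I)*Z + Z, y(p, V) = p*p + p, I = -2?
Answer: 15752961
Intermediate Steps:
g = 3 (g = -3 + 6 = 3)
y(p, V) = p + p² (y(p, V) = p² + p = p + p²)
M(N, Z) = 21*Z (M(N, Z) = (4*(1 + 4))*Z + Z = (4*5)*Z + Z = 20*Z + Z = 21*Z)
M(5, g)⁴ = (21*3)⁴ = 63⁴ = 15752961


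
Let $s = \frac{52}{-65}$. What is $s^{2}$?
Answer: $\frac{16}{25} \approx 0.64$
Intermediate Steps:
$s = - \frac{4}{5}$ ($s = 52 \left(- \frac{1}{65}\right) = - \frac{4}{5} \approx -0.8$)
$s^{2} = \left(- \frac{4}{5}\right)^{2} = \frac{16}{25}$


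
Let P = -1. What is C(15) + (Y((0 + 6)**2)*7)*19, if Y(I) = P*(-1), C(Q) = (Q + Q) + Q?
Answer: 178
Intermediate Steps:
C(Q) = 3*Q (C(Q) = 2*Q + Q = 3*Q)
Y(I) = 1 (Y(I) = -1*(-1) = 1)
C(15) + (Y((0 + 6)**2)*7)*19 = 3*15 + (1*7)*19 = 45 + 7*19 = 45 + 133 = 178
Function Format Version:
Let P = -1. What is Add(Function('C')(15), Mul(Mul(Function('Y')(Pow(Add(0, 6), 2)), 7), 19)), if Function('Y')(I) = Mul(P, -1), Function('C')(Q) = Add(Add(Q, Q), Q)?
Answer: 178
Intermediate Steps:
Function('C')(Q) = Mul(3, Q) (Function('C')(Q) = Add(Mul(2, Q), Q) = Mul(3, Q))
Function('Y')(I) = 1 (Function('Y')(I) = Mul(-1, -1) = 1)
Add(Function('C')(15), Mul(Mul(Function('Y')(Pow(Add(0, 6), 2)), 7), 19)) = Add(Mul(3, 15), Mul(Mul(1, 7), 19)) = Add(45, Mul(7, 19)) = Add(45, 133) = 178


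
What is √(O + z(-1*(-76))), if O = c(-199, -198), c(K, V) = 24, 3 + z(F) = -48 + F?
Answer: 7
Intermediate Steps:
z(F) = -51 + F (z(F) = -3 + (-48 + F) = -51 + F)
O = 24
√(O + z(-1*(-76))) = √(24 + (-51 - 1*(-76))) = √(24 + (-51 + 76)) = √(24 + 25) = √49 = 7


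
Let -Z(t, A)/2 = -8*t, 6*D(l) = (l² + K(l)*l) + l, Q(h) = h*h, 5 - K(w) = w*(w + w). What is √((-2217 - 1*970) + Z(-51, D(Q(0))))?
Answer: I*√4003 ≈ 63.269*I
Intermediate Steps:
K(w) = 5 - 2*w² (K(w) = 5 - w*(w + w) = 5 - w*2*w = 5 - 2*w²)
Q(h) = h²
D(l) = l/6 + l²/6 + l*(5 - 2*l²)/6 (D(l) = ((l² + (5 - 2*l²)*l) + l)/6 = ((l² + l*(5 - 2*l²)) + l)/6 = (l + l² + l*(5 - 2*l²))/6 = l/6 + l²/6 + l*(5 - 2*l²)/6)
Z(t, A) = 16*t (Z(t, A) = -(-16)*t = 16*t)
√((-2217 - 1*970) + Z(-51, D(Q(0)))) = √((-2217 - 1*970) + 16*(-51)) = √((-2217 - 970) - 816) = √(-3187 - 816) = √(-4003) = I*√4003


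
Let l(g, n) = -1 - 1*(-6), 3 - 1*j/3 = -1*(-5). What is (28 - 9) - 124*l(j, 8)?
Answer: -601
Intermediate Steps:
j = -6 (j = 9 - (-3)*(-5) = 9 - 3*5 = 9 - 15 = -6)
l(g, n) = 5 (l(g, n) = -1 + 6 = 5)
(28 - 9) - 124*l(j, 8) = (28 - 9) - 124*5 = 19 - 620 = -601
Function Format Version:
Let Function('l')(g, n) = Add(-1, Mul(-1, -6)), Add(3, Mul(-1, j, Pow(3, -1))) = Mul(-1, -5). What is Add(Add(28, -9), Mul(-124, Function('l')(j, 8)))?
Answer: -601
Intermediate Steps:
j = -6 (j = Add(9, Mul(-3, Mul(-1, -5))) = Add(9, Mul(-3, 5)) = Add(9, -15) = -6)
Function('l')(g, n) = 5 (Function('l')(g, n) = Add(-1, 6) = 5)
Add(Add(28, -9), Mul(-124, Function('l')(j, 8))) = Add(Add(28, -9), Mul(-124, 5)) = Add(19, -620) = -601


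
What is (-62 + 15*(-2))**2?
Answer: 8464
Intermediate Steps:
(-62 + 15*(-2))**2 = (-62 - 30)**2 = (-92)**2 = 8464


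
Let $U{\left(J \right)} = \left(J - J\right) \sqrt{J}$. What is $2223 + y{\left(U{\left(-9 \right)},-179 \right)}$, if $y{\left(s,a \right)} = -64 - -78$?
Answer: $2237$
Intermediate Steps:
$U{\left(J \right)} = 0$ ($U{\left(J \right)} = 0 \sqrt{J} = 0$)
$y{\left(s,a \right)} = 14$ ($y{\left(s,a \right)} = -64 + 78 = 14$)
$2223 + y{\left(U{\left(-9 \right)},-179 \right)} = 2223 + 14 = 2237$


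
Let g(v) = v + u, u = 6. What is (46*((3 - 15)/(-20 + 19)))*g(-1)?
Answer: 2760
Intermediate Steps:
g(v) = 6 + v (g(v) = v + 6 = 6 + v)
(46*((3 - 15)/(-20 + 19)))*g(-1) = (46*((3 - 15)/(-20 + 19)))*(6 - 1) = (46*(-12/(-1)))*5 = (46*(-12*(-1)))*5 = (46*12)*5 = 552*5 = 2760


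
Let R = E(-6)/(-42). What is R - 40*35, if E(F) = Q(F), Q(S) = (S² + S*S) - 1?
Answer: -58871/42 ≈ -1401.7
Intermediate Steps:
Q(S) = -1 + 2*S² (Q(S) = (S² + S²) - 1 = 2*S² - 1 = -1 + 2*S²)
E(F) = -1 + 2*F²
R = -71/42 (R = (-1 + 2*(-6)²)/(-42) = (-1 + 2*36)*(-1/42) = (-1 + 72)*(-1/42) = 71*(-1/42) = -71/42 ≈ -1.6905)
R - 40*35 = -71/42 - 40*35 = -71/42 - 1400 = -58871/42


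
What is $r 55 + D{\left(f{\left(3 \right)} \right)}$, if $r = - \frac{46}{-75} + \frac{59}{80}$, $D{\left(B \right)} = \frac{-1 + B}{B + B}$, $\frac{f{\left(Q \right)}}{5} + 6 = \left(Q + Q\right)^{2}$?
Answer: $\frac{29917}{400} \approx 74.792$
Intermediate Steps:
$f{\left(Q \right)} = -30 + 20 Q^{2}$ ($f{\left(Q \right)} = -30 + 5 \left(Q + Q\right)^{2} = -30 + 5 \left(2 Q\right)^{2} = -30 + 5 \cdot 4 Q^{2} = -30 + 20 Q^{2}$)
$D{\left(B \right)} = \frac{-1 + B}{2 B}$
$r = \frac{1621}{1200}$ ($r = \left(-46\right) \left(- \frac{1}{75}\right) + 59 \cdot \frac{1}{80} = \frac{46}{75} + \frac{59}{80} = \frac{1621}{1200} \approx 1.3508$)
$r 55 + D{\left(f{\left(3 \right)} \right)} = \frac{1621}{1200} \cdot 55 + \frac{-1 - \left(30 - 20 \cdot 3^{2}\right)}{2 \left(-30 + 20 \cdot 3^{2}\right)} = \frac{17831}{240} + \frac{-1 + \left(-30 + 20 \cdot 9\right)}{2 \left(-30 + 20 \cdot 9\right)} = \frac{17831}{240} + \frac{-1 + \left(-30 + 180\right)}{2 \left(-30 + 180\right)} = \frac{17831}{240} + \frac{-1 + 150}{2 \cdot 150} = \frac{17831}{240} + \frac{1}{2} \cdot \frac{1}{150} \cdot 149 = \frac{17831}{240} + \frac{149}{300} = \frac{29917}{400}$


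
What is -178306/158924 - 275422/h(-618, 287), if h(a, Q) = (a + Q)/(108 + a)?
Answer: -11161676821283/26301922 ≈ -4.2437e+5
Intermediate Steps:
h(a, Q) = (Q + a)/(108 + a)
-178306/158924 - 275422/h(-618, 287) = -178306/158924 - 275422*(108 - 618)/(287 - 618) = -178306*1/158924 - 275422/(-331/(-510)) = -89153/79462 - 275422/((-1/510*(-331))) = -89153/79462 - 275422/331/510 = -89153/79462 - 275422*510/331 = -89153/79462 - 140465220/331 = -11161676821283/26301922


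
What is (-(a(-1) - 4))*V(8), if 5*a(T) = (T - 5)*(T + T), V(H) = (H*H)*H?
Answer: 4096/5 ≈ 819.20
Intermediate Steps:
V(H) = H**3 (V(H) = H**2*H = H**3)
a(T) = 2*T*(-5 + T)/5 (a(T) = ((T - 5)*(T + T))/5 = ((-5 + T)*(2*T))/5 = (2*T*(-5 + T))/5 = 2*T*(-5 + T)/5)
(-(a(-1) - 4))*V(8) = -((2/5)*(-1)*(-5 - 1) - 4)*8**3 = -((2/5)*(-1)*(-6) - 4)*512 = -(12/5 - 4)*512 = -1*(-8/5)*512 = (8/5)*512 = 4096/5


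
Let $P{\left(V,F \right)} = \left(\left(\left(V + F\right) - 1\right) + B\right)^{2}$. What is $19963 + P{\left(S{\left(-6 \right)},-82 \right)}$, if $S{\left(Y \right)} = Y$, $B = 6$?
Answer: $26852$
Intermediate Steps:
$P{\left(V,F \right)} = \left(5 + F + V\right)^{2}$ ($P{\left(V,F \right)} = \left(\left(\left(V + F\right) - 1\right) + 6\right)^{2} = \left(\left(\left(F + V\right) - 1\right) + 6\right)^{2} = \left(\left(-1 + F + V\right) + 6\right)^{2} = \left(5 + F + V\right)^{2}$)
$19963 + P{\left(S{\left(-6 \right)},-82 \right)} = 19963 + \left(5 - 82 - 6\right)^{2} = 19963 + \left(-83\right)^{2} = 19963 + 6889 = 26852$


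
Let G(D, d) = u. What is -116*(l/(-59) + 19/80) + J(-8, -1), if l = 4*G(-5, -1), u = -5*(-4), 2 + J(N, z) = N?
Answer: 141291/1180 ≈ 119.74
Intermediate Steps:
J(N, z) = -2 + N
u = 20
G(D, d) = 20
l = 80 (l = 4*20 = 80)
-116*(l/(-59) + 19/80) + J(-8, -1) = -116*(80/(-59) + 19/80) + (-2 - 8) = -116*(80*(-1/59) + 19*(1/80)) - 10 = -116*(-80/59 + 19/80) - 10 = -116*(-5279/4720) - 10 = 153091/1180 - 10 = 141291/1180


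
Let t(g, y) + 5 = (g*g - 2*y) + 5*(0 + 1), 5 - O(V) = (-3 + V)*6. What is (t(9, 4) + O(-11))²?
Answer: 26244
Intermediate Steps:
O(V) = 23 - 6*V (O(V) = 5 - (-3 + V)*6 = 5 - (-18 + 6*V) = 5 + (18 - 6*V) = 23 - 6*V)
t(g, y) = g² - 2*y (t(g, y) = -5 + ((g*g - 2*y) + 5*(0 + 1)) = -5 + ((g² - 2*y) + 5*1) = -5 + ((g² - 2*y) + 5) = -5 + (5 + g² - 2*y) = g² - 2*y)
(t(9, 4) + O(-11))² = ((9² - 2*4) + (23 - 6*(-11)))² = ((81 - 8) + (23 + 66))² = (73 + 89)² = 162² = 26244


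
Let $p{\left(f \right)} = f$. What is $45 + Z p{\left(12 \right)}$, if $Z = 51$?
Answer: $657$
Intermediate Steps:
$45 + Z p{\left(12 \right)} = 45 + 51 \cdot 12 = 45 + 612 = 657$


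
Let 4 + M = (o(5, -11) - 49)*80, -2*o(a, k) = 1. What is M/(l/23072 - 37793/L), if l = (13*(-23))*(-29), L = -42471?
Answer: -3884287575168/1240226137 ≈ -3131.9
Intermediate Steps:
l = 8671 (l = -299*(-29) = 8671)
o(a, k) = -½ (o(a, k) = -½*1 = -½)
M = -3964 (M = -4 + (-½ - 49)*80 = -4 - 99/2*80 = -4 - 3960 = -3964)
M/(l/23072 - 37793/L) = -3964/(8671/23072 - 37793/(-42471)) = -3964/(8671*(1/23072) - 37793*(-1/42471)) = -3964/(8671/23072 + 37793/42471) = -3964/1240226137/979890912 = -3964*979890912/1240226137 = -3884287575168/1240226137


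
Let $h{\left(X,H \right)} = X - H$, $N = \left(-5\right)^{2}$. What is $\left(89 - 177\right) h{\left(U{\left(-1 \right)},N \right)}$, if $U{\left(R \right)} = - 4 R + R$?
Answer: $1936$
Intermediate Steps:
$N = 25$
$U{\left(R \right)} = - 3 R$
$\left(89 - 177\right) h{\left(U{\left(-1 \right)},N \right)} = \left(89 - 177\right) \left(\left(-3\right) \left(-1\right) - 25\right) = - 88 \left(3 - 25\right) = \left(-88\right) \left(-22\right) = 1936$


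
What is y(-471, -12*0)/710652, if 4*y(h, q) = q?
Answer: 0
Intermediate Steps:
y(h, q) = q/4
y(-471, -12*0)/710652 = ((-12*0)/4)/710652 = ((1/4)*0)*(1/710652) = 0*(1/710652) = 0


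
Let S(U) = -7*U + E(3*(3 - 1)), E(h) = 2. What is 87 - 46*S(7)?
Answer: 2249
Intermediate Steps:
S(U) = 2 - 7*U (S(U) = -7*U + 2 = 2 - 7*U)
87 - 46*S(7) = 87 - 46*(2 - 7*7) = 87 - 46*(2 - 49) = 87 - 46*(-47) = 87 + 2162 = 2249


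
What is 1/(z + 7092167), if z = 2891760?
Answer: 1/9983927 ≈ 1.0016e-7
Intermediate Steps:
1/(z + 7092167) = 1/(2891760 + 7092167) = 1/9983927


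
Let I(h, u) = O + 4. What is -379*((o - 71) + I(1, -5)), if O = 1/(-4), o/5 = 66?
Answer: -398329/4 ≈ -99582.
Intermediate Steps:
o = 330 (o = 5*66 = 330)
O = -¼ ≈ -0.25000
I(h, u) = 15/4 (I(h, u) = -¼ + 4 = 15/4)
-379*((o - 71) + I(1, -5)) = -379*((330 - 71) + 15/4) = -379*(259 + 15/4) = -379*1051/4 = -398329/4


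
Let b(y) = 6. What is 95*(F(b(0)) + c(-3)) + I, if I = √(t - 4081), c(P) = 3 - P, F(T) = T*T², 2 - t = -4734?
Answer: 21090 + √655 ≈ 21116.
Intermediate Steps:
t = 4736 (t = 2 - 1*(-4734) = 2 + 4734 = 4736)
F(T) = T³
I = √655 (I = √(4736 - 4081) = √655 ≈ 25.593)
95*(F(b(0)) + c(-3)) + I = 95*(6³ + (3 - 1*(-3))) + √655 = 95*(216 + (3 + 3)) + √655 = 95*(216 + 6) + √655 = 95*222 + √655 = 21090 + √655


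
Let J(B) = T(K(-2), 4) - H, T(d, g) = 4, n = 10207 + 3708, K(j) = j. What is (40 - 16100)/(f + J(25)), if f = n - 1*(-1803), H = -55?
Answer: -16060/15777 ≈ -1.0179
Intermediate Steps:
n = 13915
J(B) = 59 (J(B) = 4 - 1*(-55) = 4 + 55 = 59)
f = 15718 (f = 13915 - 1*(-1803) = 13915 + 1803 = 15718)
(40 - 16100)/(f + J(25)) = (40 - 16100)/(15718 + 59) = -16060/15777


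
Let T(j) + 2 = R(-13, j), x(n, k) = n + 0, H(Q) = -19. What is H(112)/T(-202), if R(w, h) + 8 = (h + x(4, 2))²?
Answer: -19/39194 ≈ -0.00048477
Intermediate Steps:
x(n, k) = n
R(w, h) = -8 + (4 + h)² (R(w, h) = -8 + (h + 4)² = -8 + (4 + h)²)
T(j) = -10 + (4 + j)² (T(j) = -2 + (-8 + (4 + j)²) = -10 + (4 + j)²)
H(112)/T(-202) = -19/(-10 + (4 - 202)²) = -19/(-10 + (-198)²) = -19/(-10 + 39204) = -19/39194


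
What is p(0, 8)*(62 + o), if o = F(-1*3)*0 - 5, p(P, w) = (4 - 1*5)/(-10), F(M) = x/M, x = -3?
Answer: 57/10 ≈ 5.7000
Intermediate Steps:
F(M) = -3/M
p(P, w) = ⅒ (p(P, w) = (4 - 5)*(-⅒) = -1*(-⅒) = ⅒)
o = -5 (o = -3/((-1*3))*0 - 5 = -3/(-3)*0 - 5 = -3*(-⅓)*0 - 5 = 1*0 - 5 = 0 - 5 = -5)
p(0, 8)*(62 + o) = (62 - 5)/10 = (⅒)*57 = 57/10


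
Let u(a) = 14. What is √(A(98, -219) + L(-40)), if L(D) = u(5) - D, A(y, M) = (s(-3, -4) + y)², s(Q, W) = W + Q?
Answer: √8335 ≈ 91.296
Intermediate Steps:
s(Q, W) = Q + W
A(y, M) = (-7 + y)² (A(y, M) = ((-3 - 4) + y)² = (-7 + y)²)
L(D) = 14 - D
√(A(98, -219) + L(-40)) = √((-7 + 98)² + (14 - 1*(-40))) = √(91² + (14 + 40)) = √(8281 + 54) = √8335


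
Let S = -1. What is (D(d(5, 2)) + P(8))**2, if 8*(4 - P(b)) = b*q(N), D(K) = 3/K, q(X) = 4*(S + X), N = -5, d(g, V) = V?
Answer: 3481/4 ≈ 870.25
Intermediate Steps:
q(X) = -4 + 4*X (q(X) = 4*(-1 + X) = -4 + 4*X)
P(b) = 4 + 3*b (P(b) = 4 - b*(-4 + 4*(-5))/8 = 4 - b*(-4 - 20)/8 = 4 - b*(-24)/8 = 4 - (-3)*b = 4 + 3*b)
(D(d(5, 2)) + P(8))**2 = (3/2 + (4 + 3*8))**2 = (3*(1/2) + (4 + 24))**2 = (3/2 + 28)**2 = (59/2)**2 = 3481/4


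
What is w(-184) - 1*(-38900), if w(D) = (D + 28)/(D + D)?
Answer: 3578839/92 ≈ 38900.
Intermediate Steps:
w(D) = (28 + D)/(2*D) (w(D) = (28 + D)/((2*D)) = (28 + D)*(1/(2*D)) = (28 + D)/(2*D))
w(-184) - 1*(-38900) = (1/2)*(28 - 184)/(-184) - 1*(-38900) = (1/2)*(-1/184)*(-156) + 38900 = 39/92 + 38900 = 3578839/92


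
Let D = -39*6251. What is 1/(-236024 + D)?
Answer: -1/479813 ≈ -2.0841e-6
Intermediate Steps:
D = -243789
1/(-236024 + D) = 1/(-236024 - 243789) = 1/(-479813) = -1/479813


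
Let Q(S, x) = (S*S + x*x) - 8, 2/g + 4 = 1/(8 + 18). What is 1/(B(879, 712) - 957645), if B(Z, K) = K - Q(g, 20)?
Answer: -10609/10156263629 ≈ -1.0446e-6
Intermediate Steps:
g = -52/103 (g = 2/(-4 + 1/(8 + 18)) = 2/(-4 + 1/26) = 2/(-103/26) = 2*(-26/103) = -52/103 ≈ -0.50485)
Q(S, x) = -8 + S**2 + x**2 (Q(S, x) = (S**2 + x**2) - 8 = -8 + S**2 + x**2)
B(Z, K) = -4161432/10609 + K (B(Z, K) = K - (-8 + (-52/103)**2 + 20**2) = K - (-8 + 2704/10609 + 400) = K - 1*4161432/10609 = K - 4161432/10609 = -4161432/10609 + K)
1/(B(879, 712) - 957645) = 1/((-4161432/10609 + 712) - 957645) = 1/(3392176/10609 - 957645) = 1/(-10156263629/10609) = -10609/10156263629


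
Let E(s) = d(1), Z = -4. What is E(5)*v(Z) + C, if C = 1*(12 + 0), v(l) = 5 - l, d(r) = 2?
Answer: 30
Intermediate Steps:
E(s) = 2
C = 12 (C = 1*12 = 12)
E(5)*v(Z) + C = 2*(5 - 1*(-4)) + 12 = 2*(5 + 4) + 12 = 2*9 + 12 = 18 + 12 = 30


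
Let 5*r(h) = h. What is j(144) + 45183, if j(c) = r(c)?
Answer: 226059/5 ≈ 45212.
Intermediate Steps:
r(h) = h/5
j(c) = c/5
j(144) + 45183 = (1/5)*144 + 45183 = 144/5 + 45183 = 226059/5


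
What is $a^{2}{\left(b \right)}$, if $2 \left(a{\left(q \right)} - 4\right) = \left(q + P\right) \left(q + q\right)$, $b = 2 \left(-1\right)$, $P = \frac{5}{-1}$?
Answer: $324$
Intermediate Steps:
$P = -5$ ($P = 5 \left(-1\right) = -5$)
$b = -2$
$a{\left(q \right)} = 4 + q \left(-5 + q\right)$ ($a{\left(q \right)} = 4 + \frac{\left(q - 5\right) \left(q + q\right)}{2} = 4 + \frac{\left(-5 + q\right) 2 q}{2} = 4 + \frac{2 q \left(-5 + q\right)}{2} = 4 + q \left(-5 + q\right)$)
$a^{2}{\left(b \right)} = \left(4 + \left(-2\right)^{2} - -10\right)^{2} = \left(4 + 4 + 10\right)^{2} = 18^{2} = 324$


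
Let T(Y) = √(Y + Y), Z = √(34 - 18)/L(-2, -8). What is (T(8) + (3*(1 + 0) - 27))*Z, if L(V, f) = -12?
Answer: 20/3 ≈ 6.6667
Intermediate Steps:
Z = -⅓ (Z = √(34 - 18)/(-12) = √16*(-1/12) = 4*(-1/12) = -⅓ ≈ -0.33333)
T(Y) = √2*√Y (T(Y) = √(2*Y) = √2*√Y)
(T(8) + (3*(1 + 0) - 27))*Z = (√2*√8 + (3*(1 + 0) - 27))*(-⅓) = (√2*(2*√2) + (3*1 - 27))*(-⅓) = (4 + (3 - 27))*(-⅓) = (4 - 24)*(-⅓) = -20*(-⅓) = 20/3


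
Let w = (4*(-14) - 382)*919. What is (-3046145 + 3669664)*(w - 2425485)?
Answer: -1763316096633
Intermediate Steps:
w = -402522 (w = (-56 - 382)*919 = -438*919 = -402522)
(-3046145 + 3669664)*(w - 2425485) = (-3046145 + 3669664)*(-402522 - 2425485) = 623519*(-2828007) = -1763316096633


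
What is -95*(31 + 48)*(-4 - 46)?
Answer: 375250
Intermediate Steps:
-95*(31 + 48)*(-4 - 46) = -7505*(-50) = -95*(-3950) = 375250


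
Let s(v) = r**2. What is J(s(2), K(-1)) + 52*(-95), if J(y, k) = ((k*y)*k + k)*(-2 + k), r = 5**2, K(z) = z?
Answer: -6812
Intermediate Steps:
r = 25
s(v) = 625 (s(v) = 25**2 = 625)
J(y, k) = (-2 + k)*(k + y*k**2) (J(y, k) = (y*k**2 + k)*(-2 + k) = (k + y*k**2)*(-2 + k) = (-2 + k)*(k + y*k**2))
J(s(2), K(-1)) + 52*(-95) = -(-2 - 1 + 625*(-1)**2 - 2*(-1)*625) + 52*(-95) = -(-2 - 1 + 625*1 + 1250) - 4940 = -(-2 - 1 + 625 + 1250) - 4940 = -1*1872 - 4940 = -1872 - 4940 = -6812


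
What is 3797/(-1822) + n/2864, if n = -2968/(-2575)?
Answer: -874897122/419902675 ≈ -2.0836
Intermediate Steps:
n = 2968/2575 (n = -2968*(-1/2575) = 2968/2575 ≈ 1.1526)
3797/(-1822) + n/2864 = 3797/(-1822) + (2968/2575)/2864 = 3797*(-1/1822) + (2968/2575)*(1/2864) = -3797/1822 + 371/921850 = -874897122/419902675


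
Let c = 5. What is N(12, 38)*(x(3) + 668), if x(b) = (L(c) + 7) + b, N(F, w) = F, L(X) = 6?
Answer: 8208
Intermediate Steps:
x(b) = 13 + b (x(b) = (6 + 7) + b = 13 + b)
N(12, 38)*(x(3) + 668) = 12*((13 + 3) + 668) = 12*(16 + 668) = 12*684 = 8208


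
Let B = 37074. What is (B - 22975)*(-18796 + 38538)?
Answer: 278342458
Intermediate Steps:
(B - 22975)*(-18796 + 38538) = (37074 - 22975)*(-18796 + 38538) = 14099*19742 = 278342458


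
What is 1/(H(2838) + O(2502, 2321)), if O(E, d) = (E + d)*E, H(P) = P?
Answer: 1/12069984 ≈ 8.2850e-8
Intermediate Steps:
O(E, d) = E*(E + d)
1/(H(2838) + O(2502, 2321)) = 1/(2838 + 2502*(2502 + 2321)) = 1/(2838 + 2502*4823) = 1/(2838 + 12067146) = 1/12069984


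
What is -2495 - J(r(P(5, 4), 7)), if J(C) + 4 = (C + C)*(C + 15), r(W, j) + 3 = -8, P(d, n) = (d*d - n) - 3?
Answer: -2403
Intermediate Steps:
P(d, n) = -3 + d² - n (P(d, n) = (d² - n) - 3 = -3 + d² - n)
r(W, j) = -11 (r(W, j) = -3 - 8 = -11)
J(C) = -4 + 2*C*(15 + C) (J(C) = -4 + (C + C)*(C + 15) = -4 + (2*C)*(15 + C) = -4 + 2*C*(15 + C))
-2495 - J(r(P(5, 4), 7)) = -2495 - (-4 + 2*(-11)² + 30*(-11)) = -2495 - (-4 + 2*121 - 330) = -2495 - (-4 + 242 - 330) = -2495 - 1*(-92) = -2495 + 92 = -2403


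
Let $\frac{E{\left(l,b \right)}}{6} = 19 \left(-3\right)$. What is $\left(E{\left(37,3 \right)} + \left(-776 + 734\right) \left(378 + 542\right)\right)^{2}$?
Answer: $1519596324$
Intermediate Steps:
$E{\left(l,b \right)} = -342$ ($E{\left(l,b \right)} = 6 \cdot 19 \left(-3\right) = 6 \left(-57\right) = -342$)
$\left(E{\left(37,3 \right)} + \left(-776 + 734\right) \left(378 + 542\right)\right)^{2} = \left(-342 + \left(-776 + 734\right) \left(378 + 542\right)\right)^{2} = \left(-342 - 38640\right)^{2} = \left(-38982\right)^{2} = 1519596324$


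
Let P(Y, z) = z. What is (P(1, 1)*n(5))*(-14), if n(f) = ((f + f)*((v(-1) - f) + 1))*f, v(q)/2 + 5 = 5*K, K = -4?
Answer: 37800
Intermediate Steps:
v(q) = -50 (v(q) = -10 + 2*(5*(-4)) = -10 + 2*(-20) = -10 - 40 = -50)
n(f) = 2*f²*(-49 - f) (n(f) = ((f + f)*((-50 - f) + 1))*f = ((2*f)*(-49 - f))*f = (2*f*(-49 - f))*f = 2*f²*(-49 - f))
(P(1, 1)*n(5))*(-14) = (1*(2*5²*(-49 - 1*5)))*(-14) = (1*(2*25*(-49 - 5)))*(-14) = (1*(2*25*(-54)))*(-14) = (1*(-2700))*(-14) = -2700*(-14) = 37800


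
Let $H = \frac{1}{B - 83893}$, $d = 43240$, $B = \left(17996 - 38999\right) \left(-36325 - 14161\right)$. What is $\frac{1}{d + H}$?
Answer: $\frac{1060273565}{45846228950601} \approx 2.3127 \cdot 10^{-5}$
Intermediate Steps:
$B = 1060357458$ ($B = \left(-21003\right) \left(-50486\right) = 1060357458$)
$H = \frac{1}{1060273565}$ ($H = \frac{1}{1060357458 - 83893} = \frac{1}{1060273565} \approx 9.4315 \cdot 10^{-10}$)
$\frac{1}{d + H} = \frac{1}{43240 + \frac{1}{1060273565}} = \frac{1}{\frac{45846228950601}{1060273565}} = \frac{1060273565}{45846228950601}$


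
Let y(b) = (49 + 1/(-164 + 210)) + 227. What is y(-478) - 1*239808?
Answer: -11018471/46 ≈ -2.3953e+5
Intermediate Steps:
y(b) = 12697/46 (y(b) = (49 + 1/46) + 227 = 2255/46 + 227 = 12697/46)
y(-478) - 1*239808 = 12697/46 - 1*239808 = 12697/46 - 239808 = -11018471/46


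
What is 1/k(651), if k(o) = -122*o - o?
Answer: -1/80073 ≈ -1.2489e-5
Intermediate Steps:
k(o) = -123*o
1/k(651) = 1/(-123*651) = 1/(-80073) = -1/80073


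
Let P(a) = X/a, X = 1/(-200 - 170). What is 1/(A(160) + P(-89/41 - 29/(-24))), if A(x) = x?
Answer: 175195/28031692 ≈ 0.0062499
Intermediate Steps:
X = -1/370 (X = 1/(-370) = -1/370 ≈ -0.0027027)
P(a) = -1/(370*a)
1/(A(160) + P(-89/41 - 29/(-24))) = 1/(160 - 1/(370*(-89/41 - 29/(-24)))) = 1/(160 - 1/(370*(-89*1/41 - 29*(-1/24)))) = 1/(160 - 1/(370*(-89/41 + 29/24))) = 1/(160 - 1/(370*(-947/984))) = 1/(160 - 1/370*(-984/947)) = 1/(160 + 492/175195) = 1/(28031692/175195) = 175195/28031692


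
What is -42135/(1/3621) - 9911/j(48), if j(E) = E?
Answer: -7323409991/48 ≈ -1.5257e+8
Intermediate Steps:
-42135/(1/3621) - 9911/j(48) = -42135/(1/3621) - 9911/48 = -42135/1/3621 - 9911*1/48 = -42135*3621 - 9911/48 = -152570835 - 9911/48 = -7323409991/48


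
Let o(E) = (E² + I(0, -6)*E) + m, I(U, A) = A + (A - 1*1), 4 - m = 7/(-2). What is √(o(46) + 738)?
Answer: 3*√1006/2 ≈ 47.576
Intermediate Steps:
m = 15/2 (m = 4 - 7/(-2) = 4 - (-1)*7/2 = 4 - 1*(-7/2) = 4 + 7/2 = 15/2 ≈ 7.5000)
I(U, A) = -1 + 2*A (I(U, A) = A + (A - 1) = A + (-1 + A) = -1 + 2*A)
o(E) = 15/2 + E² - 13*E (o(E) = (E² + (-1 + 2*(-6))*E) + 15/2 = (E² + (-1 - 12)*E) + 15/2 = (E² - 13*E) + 15/2 = 15/2 + E² - 13*E)
√(o(46) + 738) = √((15/2 + 46² - 13*46) + 738) = √((15/2 + 2116 - 598) + 738) = √(3051/2 + 738) = √(4527/2) = 3*√1006/2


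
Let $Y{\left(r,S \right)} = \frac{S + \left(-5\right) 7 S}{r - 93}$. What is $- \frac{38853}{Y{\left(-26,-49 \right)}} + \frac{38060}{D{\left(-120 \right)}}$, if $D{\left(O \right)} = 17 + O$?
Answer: $\frac{3469019}{1442} \approx 2405.7$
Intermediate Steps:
$Y{\left(r,S \right)} = - \frac{34 S}{-93 + r}$ ($Y{\left(r,S \right)} = \frac{S - 35 S}{-93 + r} = \frac{\left(-34\right) S}{-93 + r} = - \frac{34 S}{-93 + r}$)
$- \frac{38853}{Y{\left(-26,-49 \right)}} + \frac{38060}{D{\left(-120 \right)}} = - \frac{38853}{\left(-34\right) \left(-49\right) \frac{1}{-93 - 26}} + \frac{38060}{17 - 120} = - \frac{38853}{\left(-34\right) \left(-49\right) \frac{1}{-119}} + \frac{38060}{-103} = - \frac{38853}{\left(-34\right) \left(-49\right) \left(- \frac{1}{119}\right)} + 38060 \left(- \frac{1}{103}\right) = - \frac{38853}{-14} - \frac{38060}{103} = \left(-38853\right) \left(- \frac{1}{14}\right) - \frac{38060}{103} = \frac{38853}{14} - \frac{38060}{103} = \frac{3469019}{1442}$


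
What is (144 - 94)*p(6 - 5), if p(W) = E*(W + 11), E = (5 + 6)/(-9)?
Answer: -2200/3 ≈ -733.33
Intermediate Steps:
E = -11/9 (E = 11*(-⅑) = -11/9 ≈ -1.2222)
p(W) = -121/9 - 11*W/9 (p(W) = -11*(W + 11)/9 = -11*(11 + W)/9 = -121/9 - 11*W/9)
(144 - 94)*p(6 - 5) = (144 - 94)*(-121/9 - 11*(6 - 5)/9) = 50*(-121/9 - 11/9*1) = 50*(-121/9 - 11/9) = 50*(-44/3) = -2200/3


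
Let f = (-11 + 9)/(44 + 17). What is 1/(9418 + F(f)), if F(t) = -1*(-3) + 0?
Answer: 1/9421 ≈ 0.00010615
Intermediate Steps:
f = -2/61 ≈ -0.032787
F(t) = 3 (F(t) = 3 + 0 = 3)
1/(9418 + F(f)) = 1/(9418 + 3) = 1/9421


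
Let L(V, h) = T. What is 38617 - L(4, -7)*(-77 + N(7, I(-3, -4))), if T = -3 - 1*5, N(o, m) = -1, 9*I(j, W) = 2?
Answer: 37993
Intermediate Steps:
I(j, W) = 2/9 (I(j, W) = (⅑)*2 = 2/9)
T = -8 (T = -3 - 5 = -8)
L(V, h) = -8
38617 - L(4, -7)*(-77 + N(7, I(-3, -4))) = 38617 - (-8)*(-77 - 1) = 38617 - (-8)*(-78) = 38617 - 1*624 = 38617 - 624 = 37993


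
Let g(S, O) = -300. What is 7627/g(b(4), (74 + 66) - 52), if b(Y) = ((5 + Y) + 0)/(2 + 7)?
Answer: -7627/300 ≈ -25.423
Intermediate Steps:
b(Y) = 5/9 + Y/9 (b(Y) = (5 + Y)/9 = (5 + Y)*(⅑) = 5/9 + Y/9)
7627/g(b(4), (74 + 66) - 52) = 7627/(-300) = 7627*(-1/300) = -7627/300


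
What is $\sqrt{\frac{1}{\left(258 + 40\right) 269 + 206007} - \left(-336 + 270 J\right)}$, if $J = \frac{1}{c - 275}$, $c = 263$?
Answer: $\frac{5 \sqrt{4697365120526}}{572338} \approx 18.934$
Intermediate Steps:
$J = - \frac{1}{12}$ ($J = \frac{1}{263 - 275} = \frac{1}{-12} = - \frac{1}{12} \approx -0.083333$)
$\sqrt{\frac{1}{\left(258 + 40\right) 269 + 206007} - \left(-336 + 270 J\right)} = \sqrt{\frac{1}{\left(258 + 40\right) 269 + 206007} + \left(\left(-270\right) \left(- \frac{1}{12}\right) + 336\right)} = \sqrt{\frac{1}{298 \cdot 269 + 206007} + \left(\frac{45}{2} + 336\right)} = \sqrt{\frac{1}{80162 + 206007} + \frac{717}{2}} = \sqrt{\frac{1}{286169} + \frac{717}{2}} = \sqrt{\frac{205183175}{572338}} = \frac{5 \sqrt{4697365120526}}{572338}$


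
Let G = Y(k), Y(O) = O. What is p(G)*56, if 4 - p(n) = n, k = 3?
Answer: 56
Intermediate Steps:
G = 3
p(n) = 4 - n
p(G)*56 = (4 - 1*3)*56 = (4 - 3)*56 = 1*56 = 56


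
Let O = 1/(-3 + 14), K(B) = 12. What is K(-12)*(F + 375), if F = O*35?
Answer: 49920/11 ≈ 4538.2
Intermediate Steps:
O = 1/11 ≈ 0.090909
F = 35/11 (F = (1/11)*35 = 35/11 ≈ 3.1818)
K(-12)*(F + 375) = 12*(35/11 + 375) = 12*(4160/11) = 49920/11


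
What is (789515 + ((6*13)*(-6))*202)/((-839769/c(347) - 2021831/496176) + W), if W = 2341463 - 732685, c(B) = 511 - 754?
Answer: 9310461308208/21598642324435 ≈ 0.43107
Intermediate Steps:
c(B) = -243
W = 1608778
(789515 + ((6*13)*(-6))*202)/((-839769/c(347) - 2021831/496176) + W) = (789515 + ((6*13)*(-6))*202)/((-839769/(-243) - 2021831/496176) + 1608778) = (789515 + (78*(-6))*202)/((-839769*(-1/243) - 2021831*1/496176) + 1608778) = (789515 - 468*202)/((279923/81 - 2021831/496176) + 1608778) = (789515 - 94536)/(46242435379/13396752 + 1608778) = 694979/(21598642324435/13396752) = 694979*(13396752/21598642324435) = 9310461308208/21598642324435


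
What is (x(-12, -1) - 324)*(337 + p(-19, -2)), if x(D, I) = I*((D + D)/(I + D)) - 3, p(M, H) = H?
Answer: -1432125/13 ≈ -1.1016e+5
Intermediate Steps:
x(D, I) = -3 + 2*D*I/(D + I) (x(D, I) = I*((2*D)/(D + I)) - 3 = I*(2*D/(D + I)) - 3 = 2*D*I/(D + I) - 3 = -3 + 2*D*I/(D + I))
(x(-12, -1) - 324)*(337 + p(-19, -2)) = ((-3*(-12) - 3*(-1) + 2*(-12)*(-1))/(-12 - 1) - 324)*(337 - 2) = ((36 + 3 + 24)/(-13) - 324)*335 = (-1/13*63 - 324)*335 = (-63/13 - 324)*335 = -4275/13*335 = -1432125/13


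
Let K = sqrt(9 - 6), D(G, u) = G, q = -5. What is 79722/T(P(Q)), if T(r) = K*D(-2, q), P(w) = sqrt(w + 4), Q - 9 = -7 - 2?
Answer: -13287*sqrt(3) ≈ -23014.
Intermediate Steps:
Q = 0 (Q = 9 + (-7 - 2) = 9 - 9 = 0)
K = sqrt(3) ≈ 1.7320
P(w) = sqrt(4 + w)
T(r) = -2*sqrt(3) (T(r) = sqrt(3)*(-2) = -2*sqrt(3))
79722/T(P(Q)) = 79722/((-2*sqrt(3))) = 79722*(-sqrt(3)/6) = -13287*sqrt(3)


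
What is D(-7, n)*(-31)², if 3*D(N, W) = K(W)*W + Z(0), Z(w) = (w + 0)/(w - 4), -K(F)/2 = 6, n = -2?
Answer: 7688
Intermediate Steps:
K(F) = -12 (K(F) = -2*6 = -12)
Z(w) = w/(-4 + w)
D(N, W) = -4*W (D(N, W) = (-12*W + 0/(-4 + 0))/3 = (-12*W + 0/(-4))/3 = (-12*W + 0*(-¼))/3 = (-12*W + 0)/3 = (-12*W)/3 = -4*W)
D(-7, n)*(-31)² = -4*(-2)*(-31)² = 8*961 = 7688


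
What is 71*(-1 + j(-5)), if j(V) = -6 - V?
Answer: -142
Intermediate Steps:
71*(-1 + j(-5)) = 71*(-1 + (-6 - 1*(-5))) = 71*(-1 + (-6 + 5)) = 71*(-1 - 1) = 71*(-2) = -142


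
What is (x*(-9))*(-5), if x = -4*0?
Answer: 0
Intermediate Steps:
x = 0
(x*(-9))*(-5) = (0*(-9))*(-5) = 0*(-5) = 0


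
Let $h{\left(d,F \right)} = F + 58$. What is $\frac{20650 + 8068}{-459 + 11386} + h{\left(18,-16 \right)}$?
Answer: $\frac{487652}{10927} \approx 44.628$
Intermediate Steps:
$h{\left(d,F \right)} = 58 + F$
$\frac{20650 + 8068}{-459 + 11386} + h{\left(18,-16 \right)} = \frac{20650 + 8068}{-459 + 11386} + \left(58 - 16\right) = \frac{28718}{10927} + 42 = \frac{487652}{10927}$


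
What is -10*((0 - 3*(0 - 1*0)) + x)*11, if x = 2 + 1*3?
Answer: -550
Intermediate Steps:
x = 5 (x = 2 + 3 = 5)
-10*((0 - 3*(0 - 1*0)) + x)*11 = -10*((0 - 3*(0 - 1*0)) + 5)*11 = -10*((0 - 3*(0 + 0)) + 5)*11 = -10*((0 - 3*0) + 5)*11 = -10*((0 + 0) + 5)*11 = -10*(0 + 5)*11 = -10*5*11 = -50*11 = -550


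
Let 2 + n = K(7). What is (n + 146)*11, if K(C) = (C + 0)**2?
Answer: 2123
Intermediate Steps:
K(C) = C**2
n = 47 (n = -2 + 7**2 = -2 + 49 = 47)
(n + 146)*11 = (47 + 146)*11 = 193*11 = 2123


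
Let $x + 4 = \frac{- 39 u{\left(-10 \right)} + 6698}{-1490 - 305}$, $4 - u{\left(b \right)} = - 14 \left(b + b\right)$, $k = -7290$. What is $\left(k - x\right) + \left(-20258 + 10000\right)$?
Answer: $- \frac{31474018}{1795} \approx -17534.0$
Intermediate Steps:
$u{\left(b \right)} = 4 + 28 b$ ($u{\left(b \right)} = 4 - - 14 \left(b + b\right) = 4 - - 14 \cdot 2 b = 4 - - 28 b = 4 + 28 b$)
$x = - \frac{24642}{1795}$ ($x = -4 + \frac{- 39 \left(4 + 28 \left(-10\right)\right) + 6698}{-1490 - 305} = -4 + \frac{- 39 \left(4 - 280\right) + 6698}{-1795} = -4 + \left(\left(-39\right) \left(-276\right) + 6698\right) \left(- \frac{1}{1795}\right) = -4 + \left(10764 + 6698\right) \left(- \frac{1}{1795}\right) = -4 + 17462 \left(- \frac{1}{1795}\right) = -4 - \frac{17462}{1795} = - \frac{24642}{1795} \approx -13.728$)
$\left(k - x\right) + \left(-20258 + 10000\right) = \left(-7290 - - \frac{24642}{1795}\right) + \left(-20258 + 10000\right) = \left(-7290 + \frac{24642}{1795}\right) - 10258 = - \frac{13060908}{1795} - 10258 = - \frac{31474018}{1795}$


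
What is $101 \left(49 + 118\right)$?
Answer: $16867$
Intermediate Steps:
$101 \left(49 + 118\right) = 101 \cdot 167 = 16867$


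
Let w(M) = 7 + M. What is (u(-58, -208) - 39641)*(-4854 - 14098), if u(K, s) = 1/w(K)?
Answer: 38315106784/51 ≈ 7.5128e+8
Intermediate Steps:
u(K, s) = 1/(7 + K)
(u(-58, -208) - 39641)*(-4854 - 14098) = (1/(7 - 58) - 39641)*(-4854 - 14098) = (1/(-51) - 39641)*(-18952) = (-1/51 - 39641)*(-18952) = -2021692/51*(-18952) = 38315106784/51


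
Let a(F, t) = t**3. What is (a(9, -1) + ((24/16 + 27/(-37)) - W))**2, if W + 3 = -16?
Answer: 1929321/5476 ≈ 352.32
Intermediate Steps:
W = -19 (W = -3 - 16 = -19)
(a(9, -1) + ((24/16 + 27/(-37)) - W))**2 = ((-1)**3 + ((24/16 + 27/(-37)) - 1*(-19)))**2 = (-1 + ((24*(1/16) + 27*(-1/37)) + 19))**2 = (-1 + ((3/2 - 27/37) + 19))**2 = (-1 + (57/74 + 19))**2 = (-1 + 1463/74)**2 = (1389/74)**2 = 1929321/5476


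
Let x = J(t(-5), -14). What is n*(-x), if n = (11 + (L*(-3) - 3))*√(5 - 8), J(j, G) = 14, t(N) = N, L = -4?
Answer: -280*I*√3 ≈ -484.97*I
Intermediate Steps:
x = 14
n = 20*I*√3 (n = (11 + (-4*(-3) - 3))*√(5 - 8) = (11 + (12 - 3))*√(-3) = (11 + 9)*(I*√3) = 20*(I*√3) = 20*I*√3 ≈ 34.641*I)
n*(-x) = (20*I*√3)*(-1*14) = (20*I*√3)*(-14) = -280*I*√3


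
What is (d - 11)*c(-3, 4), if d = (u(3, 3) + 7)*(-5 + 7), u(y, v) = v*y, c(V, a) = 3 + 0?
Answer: 63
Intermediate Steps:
c(V, a) = 3
d = 32 (d = (3*3 + 7)*(-5 + 7) = (9 + 7)*2 = 16*2 = 32)
(d - 11)*c(-3, 4) = (32 - 11)*3 = 21*3 = 63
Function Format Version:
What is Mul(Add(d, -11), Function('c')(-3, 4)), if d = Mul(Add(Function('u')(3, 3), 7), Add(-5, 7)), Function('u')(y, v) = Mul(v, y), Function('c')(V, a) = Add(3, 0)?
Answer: 63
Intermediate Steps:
Function('c')(V, a) = 3
d = 32 (d = Mul(Add(Mul(3, 3), 7), Add(-5, 7)) = Mul(Add(9, 7), 2) = Mul(16, 2) = 32)
Mul(Add(d, -11), Function('c')(-3, 4)) = Mul(Add(32, -11), 3) = Mul(21, 3) = 63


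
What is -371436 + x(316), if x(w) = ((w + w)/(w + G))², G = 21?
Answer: -42183215660/113569 ≈ -3.7143e+5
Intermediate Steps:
x(w) = 4*w²/(21 + w)² (x(w) = ((w + w)/(w + 21))² = ((2*w)/(21 + w))² = (2*w/(21 + w))² = 4*w²/(21 + w)²)
-371436 + x(316) = -371436 + 4*316²/(21 + 316)² = -371436 + 4*99856/337² = -371436 + 4*99856*(1/113569) = -371436 + 399424/113569 = -42183215660/113569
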